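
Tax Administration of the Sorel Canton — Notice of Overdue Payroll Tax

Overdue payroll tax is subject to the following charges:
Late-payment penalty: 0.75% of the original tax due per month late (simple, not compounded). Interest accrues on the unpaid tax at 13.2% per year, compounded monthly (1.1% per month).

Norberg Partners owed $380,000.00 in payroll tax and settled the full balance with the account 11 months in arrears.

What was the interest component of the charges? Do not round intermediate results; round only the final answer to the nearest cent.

$48,594.22

Interest: $380,000.00 × ((1 + 0.011)^11 − 1) = $380,000.00 × 0.1278795… = $48,594.2183…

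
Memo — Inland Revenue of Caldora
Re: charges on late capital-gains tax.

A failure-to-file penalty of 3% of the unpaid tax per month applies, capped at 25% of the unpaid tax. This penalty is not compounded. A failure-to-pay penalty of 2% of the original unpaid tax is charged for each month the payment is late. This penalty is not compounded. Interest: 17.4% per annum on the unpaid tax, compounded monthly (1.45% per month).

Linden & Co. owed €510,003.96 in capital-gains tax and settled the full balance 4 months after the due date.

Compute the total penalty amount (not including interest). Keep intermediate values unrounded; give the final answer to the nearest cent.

Failure-to-file: 4 × 3% × €510,003.96 = €61,200.48… (under the 25% cap)
Failure-to-pay penalty: 4 × 2% × €510,003.96 = €40,800.32…
Total penalty = €61,200.48… + €40,800.32… = €102,000.79

€102,000.79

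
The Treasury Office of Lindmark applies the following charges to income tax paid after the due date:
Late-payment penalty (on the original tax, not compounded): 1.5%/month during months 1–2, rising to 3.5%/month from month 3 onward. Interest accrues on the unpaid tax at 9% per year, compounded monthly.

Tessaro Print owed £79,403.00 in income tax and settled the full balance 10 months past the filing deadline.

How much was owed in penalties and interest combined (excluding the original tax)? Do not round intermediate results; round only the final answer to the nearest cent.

£30,775.22

Penalty, months 1–2: 2 × 1.5% × £79,403.00 = £2,382.09
Penalty, months 3–10: 8 × 3.5% × £79,403.00 = £22,232.84
Interest (9%/yr ÷ 12 = 0.75%/month): £79,403.00 × ((1 + 0.0075)^10 − 1) = £6,160.2869…
Penalties + interest = £24,614.9300 + £6,160.2869… = £30,775.22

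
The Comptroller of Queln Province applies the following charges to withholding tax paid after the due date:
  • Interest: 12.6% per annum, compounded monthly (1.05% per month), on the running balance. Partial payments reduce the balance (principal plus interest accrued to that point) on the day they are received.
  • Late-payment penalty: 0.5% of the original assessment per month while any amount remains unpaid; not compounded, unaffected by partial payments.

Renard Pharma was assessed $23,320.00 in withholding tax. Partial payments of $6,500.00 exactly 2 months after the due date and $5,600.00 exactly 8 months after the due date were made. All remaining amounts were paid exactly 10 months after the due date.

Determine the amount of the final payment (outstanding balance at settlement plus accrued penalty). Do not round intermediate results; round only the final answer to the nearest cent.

Balance at month 2: $23,320.0000 × (1 + 0.0105)^2 = $23,812.2910…
After $6,500.00 payment: $23,812.2910… − $6,500.00 = $17,312.2910…
Balance at month 8: $17,312.2910… × (1 + 0.0105)^6 = $18,431.9996…
After $5,600.00 payment: $18,431.9996… − $5,600.00 = $12,831.9996…
Balance at month 10: $12,831.9996… × (1 + 0.0105)^2 = $13,102.8863…
Penalty: 10 × 0.5% × $23,320.00 = $1,166.00
Final settlement = outstanding balance + penalty = $13,102.8863… + $1,166.00 = $14,268.89

$14,268.89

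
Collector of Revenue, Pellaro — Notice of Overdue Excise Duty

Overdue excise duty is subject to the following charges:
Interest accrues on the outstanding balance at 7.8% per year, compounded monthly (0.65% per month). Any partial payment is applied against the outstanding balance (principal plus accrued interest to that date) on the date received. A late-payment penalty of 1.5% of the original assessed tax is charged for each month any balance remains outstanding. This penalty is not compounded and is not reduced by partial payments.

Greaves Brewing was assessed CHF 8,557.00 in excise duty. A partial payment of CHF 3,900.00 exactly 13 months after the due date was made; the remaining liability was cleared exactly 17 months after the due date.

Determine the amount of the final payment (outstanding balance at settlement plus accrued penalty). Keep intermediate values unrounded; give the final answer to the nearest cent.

CHF 7,732.99

Balance at month 13: CHF 8,557.0000 × (1 + 0.0065)^13 = CHF 9,308.9492…
After CHF 3,900.00 payment: CHF 9,308.9492… − CHF 3,900.00 = CHF 5,408.9492…
Balance at month 17: CHF 5,408.9492… × (1 + 0.0065)^4 = CHF 5,550.9590…
Penalty: 17 × 1.5% × CHF 8,557.00 = CHF 2,182.04…
Final settlement = outstanding balance + penalty = CHF 5,550.9590… + CHF 2,182.04… = CHF 7,732.99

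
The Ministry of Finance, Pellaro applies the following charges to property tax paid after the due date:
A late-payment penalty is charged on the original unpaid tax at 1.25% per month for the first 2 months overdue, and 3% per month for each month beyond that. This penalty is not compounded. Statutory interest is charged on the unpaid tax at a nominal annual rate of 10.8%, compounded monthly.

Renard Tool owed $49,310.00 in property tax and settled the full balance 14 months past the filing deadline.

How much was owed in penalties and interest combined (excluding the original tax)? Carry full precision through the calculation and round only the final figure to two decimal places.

Penalty, months 1–2: 2 × 1.25% × $49,310.00 = $1,232.75
Penalty, months 3–14: 12 × 3% × $49,310.00 = $17,751.60
Interest (10.8%/yr ÷ 12 = 0.9%/month): $49,310.00 × ((1 + 0.009)^14 − 1) = $6,589.9385…
Penalties + interest = $18,984.3500 + $6,589.9385… = $25,574.29

$25,574.29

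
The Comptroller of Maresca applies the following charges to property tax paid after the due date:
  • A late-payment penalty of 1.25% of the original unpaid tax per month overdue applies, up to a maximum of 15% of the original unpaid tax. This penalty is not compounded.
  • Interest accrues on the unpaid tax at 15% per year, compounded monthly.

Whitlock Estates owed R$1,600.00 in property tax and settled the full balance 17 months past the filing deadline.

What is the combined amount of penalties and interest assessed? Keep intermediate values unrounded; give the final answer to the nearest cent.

R$616.22

Penalty (uncapped): 17 × 1.25% × R$1,600.00 = R$340.00; cap = 15% × R$1,600.00 = R$240.00 → penalty = R$240.00
Interest (15%/yr ÷ 12 = 1.25%/month): R$1,600.00 × ((1 + 0.0125)^17 − 1) = R$376.2211…
Penalties + interest = R$240.0000 + R$376.2211… = R$616.22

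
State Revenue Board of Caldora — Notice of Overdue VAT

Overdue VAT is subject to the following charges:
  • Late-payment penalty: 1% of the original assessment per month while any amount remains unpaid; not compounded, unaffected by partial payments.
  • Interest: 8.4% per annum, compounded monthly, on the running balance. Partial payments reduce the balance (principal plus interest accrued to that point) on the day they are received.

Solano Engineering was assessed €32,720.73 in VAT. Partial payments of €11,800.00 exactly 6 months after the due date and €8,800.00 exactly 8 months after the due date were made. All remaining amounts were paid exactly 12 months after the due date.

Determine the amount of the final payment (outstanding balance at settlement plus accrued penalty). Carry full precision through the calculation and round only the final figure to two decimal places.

€18,150.73

Monthly rate = 8.4% ÷ 12 = 0.7%
Balance at month 6: €32,720.7300 × (1 + 0.007)^6 = €34,119.2760…
After €11,800.00 payment: €34,119.2760… − €11,800.00 = €22,319.2760…
Balance at month 8: €22,319.2760… × (1 + 0.007)^2 = €22,632.8396…
After €8,800.00 payment: €22,632.8396… − €8,800.00 = €13,832.8396…
Balance at month 12: €13,832.8396… × (1 + 0.007)^4 = €14,224.2449…
Penalty: 12 × 1% × €32,720.73 = €3,926.49…
Final settlement = outstanding balance + penalty = €14,224.2449… + €3,926.49… = €18,150.73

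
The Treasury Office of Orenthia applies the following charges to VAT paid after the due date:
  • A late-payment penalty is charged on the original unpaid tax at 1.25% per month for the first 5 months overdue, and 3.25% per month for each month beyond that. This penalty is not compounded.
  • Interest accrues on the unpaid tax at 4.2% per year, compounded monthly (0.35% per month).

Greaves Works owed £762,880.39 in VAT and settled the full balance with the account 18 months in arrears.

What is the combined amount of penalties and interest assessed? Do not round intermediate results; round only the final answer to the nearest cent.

Penalty, months 1–5: 5 × 1.25% × £762,880.39 = £47,680.02…
Penalty, months 6–18: 13 × 3.25% × £762,880.39 = £322,316.96…
Interest: £762,880.39 × ((1 + 0.0035)^18 − 1) = £762,880.39 × 0.0649097… = £49,518.3370…
Penalties + interest = £369,996.9892… + £49,518.3370… = £419,515.33

£419,515.33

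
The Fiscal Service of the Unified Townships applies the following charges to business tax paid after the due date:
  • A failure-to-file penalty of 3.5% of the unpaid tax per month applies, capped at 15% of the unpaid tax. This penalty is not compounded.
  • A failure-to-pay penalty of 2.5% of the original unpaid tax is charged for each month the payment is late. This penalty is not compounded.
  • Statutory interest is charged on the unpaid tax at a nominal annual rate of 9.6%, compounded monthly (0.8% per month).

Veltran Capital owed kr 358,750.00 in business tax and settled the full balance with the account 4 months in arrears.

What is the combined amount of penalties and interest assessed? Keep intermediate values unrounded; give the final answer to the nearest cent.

kr 97,718.50

Failure-to-file: 4 × 3.5% × kr 358,750.00 = kr 50,225.00 (under the 15% cap)
Failure-to-pay penalty = 2.5% × kr 358,750.00 × 4 mo = kr 35,875.00
Interest: kr 358,750.00 × ((1 + 0.008)^4 − 1) = kr 358,750.00 × 0.0323861… = kr 11,618.4962…
Penalties + interest = kr 86,100.0000 + kr 11,618.4962… = kr 97,718.50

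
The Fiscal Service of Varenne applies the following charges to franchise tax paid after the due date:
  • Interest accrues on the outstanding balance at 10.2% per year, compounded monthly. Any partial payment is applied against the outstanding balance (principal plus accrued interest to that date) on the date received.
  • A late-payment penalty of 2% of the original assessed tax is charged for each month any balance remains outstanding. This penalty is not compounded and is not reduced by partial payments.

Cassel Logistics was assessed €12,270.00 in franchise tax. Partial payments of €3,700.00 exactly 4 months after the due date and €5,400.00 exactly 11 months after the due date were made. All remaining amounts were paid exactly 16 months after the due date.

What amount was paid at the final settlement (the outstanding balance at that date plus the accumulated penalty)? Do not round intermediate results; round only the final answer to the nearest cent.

Monthly rate = 10.2% ÷ 12 = 0.85%
Balance at month 4: €12,270.0000 × (1 + 0.0085)^4 = €12,692.5293…
After €3,700.00 payment: €12,692.5293… − €3,700.00 = €8,992.5293…
Balance at month 11: €8,992.5293… × (1 + 0.0085)^7 = €9,541.4236…
After €5,400.00 payment: €9,541.4236… − €5,400.00 = €4,141.4236…
Balance at month 16: €4,141.4236… × (1 + 0.0085)^5 = €4,320.4518…
Penalty: 16 × 2% × €12,270.00 = €3,926.40
Final settlement = outstanding balance + penalty = €4,320.4518… + €3,926.40 = €8,246.85

€8,246.85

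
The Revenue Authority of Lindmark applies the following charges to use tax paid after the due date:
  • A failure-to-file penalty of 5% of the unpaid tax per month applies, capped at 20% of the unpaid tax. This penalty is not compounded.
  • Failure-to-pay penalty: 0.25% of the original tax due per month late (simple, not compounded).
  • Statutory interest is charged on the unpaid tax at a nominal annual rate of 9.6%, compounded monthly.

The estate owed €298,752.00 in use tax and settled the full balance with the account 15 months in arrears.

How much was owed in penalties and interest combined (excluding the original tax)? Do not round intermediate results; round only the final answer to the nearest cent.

€108,882.75

Failure-to-file: 15 × 5% × €298,752.00 = €224,064.00, capped at 20% × €298,752.00 = €59,750.40
Failure-to-pay penalty = 0.25% × €298,752.00 × 15 mo = €11,203.20
Interest (9.6%/yr ÷ 12 = 0.8%/month): €298,752.00 × ((1 + 0.008)^15 − 1) = €37,929.1508…
Penalties + interest = €70,953.6000 + €37,929.1508… = €108,882.75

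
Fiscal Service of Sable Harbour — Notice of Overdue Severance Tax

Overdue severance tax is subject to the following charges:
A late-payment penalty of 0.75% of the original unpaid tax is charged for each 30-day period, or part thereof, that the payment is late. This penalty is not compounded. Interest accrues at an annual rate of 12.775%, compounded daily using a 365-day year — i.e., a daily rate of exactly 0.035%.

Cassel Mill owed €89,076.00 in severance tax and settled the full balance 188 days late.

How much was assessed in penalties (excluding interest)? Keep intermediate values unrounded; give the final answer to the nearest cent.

€4,676.49

Penalty periods: ⌈188/30⌉ = 7; penalty = 7 × 0.75% × €89,076.00 = €4,676.49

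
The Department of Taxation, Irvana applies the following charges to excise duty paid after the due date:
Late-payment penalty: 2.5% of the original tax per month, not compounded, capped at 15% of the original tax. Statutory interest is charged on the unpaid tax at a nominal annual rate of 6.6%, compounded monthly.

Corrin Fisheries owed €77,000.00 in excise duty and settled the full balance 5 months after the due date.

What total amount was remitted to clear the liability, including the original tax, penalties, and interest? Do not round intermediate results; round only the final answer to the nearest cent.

€88,765.92

Penalty: 5 × 2.5% × €77,000.00 = €9,625.00 (below the 15% cap of €11,550.00)
Interest (6.6%/yr ÷ 12 = 0.55%/month): €77,000.00 × ((1 + 0.0055)^5 − 1) = €2,140.9210…
Total = €77,000.00 + €9,625.0000 + €2,140.9210… = €88,765.92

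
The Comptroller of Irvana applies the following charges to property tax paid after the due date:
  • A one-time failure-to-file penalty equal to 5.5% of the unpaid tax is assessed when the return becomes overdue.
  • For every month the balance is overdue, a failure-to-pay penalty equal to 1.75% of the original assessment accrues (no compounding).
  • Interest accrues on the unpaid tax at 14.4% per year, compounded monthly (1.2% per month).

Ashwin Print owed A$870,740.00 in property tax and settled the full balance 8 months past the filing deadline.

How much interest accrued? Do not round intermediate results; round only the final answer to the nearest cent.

Interest: A$870,740.00 × ((1 + 0.012)^8 − 1) = A$870,740.00 × 0.1001302… = A$87,187.3996…

A$87,187.40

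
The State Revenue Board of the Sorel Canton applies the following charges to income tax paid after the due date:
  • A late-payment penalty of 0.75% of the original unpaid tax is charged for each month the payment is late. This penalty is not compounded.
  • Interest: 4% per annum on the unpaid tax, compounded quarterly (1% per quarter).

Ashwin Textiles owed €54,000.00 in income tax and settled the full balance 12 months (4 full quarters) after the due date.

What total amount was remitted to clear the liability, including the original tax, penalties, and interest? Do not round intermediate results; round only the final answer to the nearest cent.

€61,052.62

Late-payment penalty = 0.75% × €54,000.00 × 12 mo = €4,860.00
Interest: €54,000.00 × ((1 + 0.01)^4 − 1) = €54,000.00 × 0.0406040… = €2,192.6165…
Total = €54,000.00 + €4,860.0000 + €2,192.6165… = €61,052.62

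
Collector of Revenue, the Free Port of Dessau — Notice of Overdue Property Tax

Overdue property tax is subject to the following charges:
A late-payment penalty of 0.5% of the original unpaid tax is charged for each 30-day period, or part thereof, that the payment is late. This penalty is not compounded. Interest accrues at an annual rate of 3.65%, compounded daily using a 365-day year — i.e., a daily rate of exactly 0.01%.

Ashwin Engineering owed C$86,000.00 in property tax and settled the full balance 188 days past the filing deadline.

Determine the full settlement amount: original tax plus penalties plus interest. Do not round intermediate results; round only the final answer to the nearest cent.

Penalty periods: ⌈188/30⌉ = 7; penalty = 7 × 0.5% × C$86,000.00 = C$3,010.00
Interest: C$86,000.00 × ((1 + 0.0001)^188 − 1) = C$86,000.00 × 0.01897687… = C$1,632.0112…
Total = C$86,000.00 + C$3,010.0000 + C$1,632.0112… = C$90,642.01

C$90,642.01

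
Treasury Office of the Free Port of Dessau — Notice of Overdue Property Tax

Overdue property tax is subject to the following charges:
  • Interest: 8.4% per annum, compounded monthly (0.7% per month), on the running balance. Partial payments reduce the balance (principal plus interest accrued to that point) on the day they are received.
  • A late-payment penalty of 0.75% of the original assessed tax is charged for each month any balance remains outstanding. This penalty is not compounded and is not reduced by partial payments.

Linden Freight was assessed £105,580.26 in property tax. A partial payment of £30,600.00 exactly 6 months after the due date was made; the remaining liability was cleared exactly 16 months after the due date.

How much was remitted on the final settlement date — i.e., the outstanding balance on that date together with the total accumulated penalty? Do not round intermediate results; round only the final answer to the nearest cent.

£97,905.69

Balance at month 6: £105,580.2600 × (1 + 0.007)^6 = £110,092.9605…
After £30,600.00 payment: £110,092.9605… − £30,600.00 = £79,492.9605…
Balance at month 16: £79,492.9605… × (1 + 0.007)^10 = £85,236.0621…
Penalty: 16 × 0.75% × £105,580.26 = £12,669.63…
Final settlement = outstanding balance + penalty = £85,236.0621… + £12,669.63… = £97,905.69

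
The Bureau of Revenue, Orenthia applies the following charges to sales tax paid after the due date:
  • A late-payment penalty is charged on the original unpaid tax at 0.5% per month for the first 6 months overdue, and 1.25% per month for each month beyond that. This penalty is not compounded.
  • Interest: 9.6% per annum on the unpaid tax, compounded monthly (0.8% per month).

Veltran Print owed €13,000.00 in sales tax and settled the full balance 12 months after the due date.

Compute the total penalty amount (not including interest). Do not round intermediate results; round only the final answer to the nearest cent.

Penalty, months 1–6: 6 × 0.5% × €13,000.00 = €390.00
Penalty, months 7–12: 6 × 1.25% × €13,000.00 = €975.00
Total penalty = €390.00 + €975.00 = €1,365.00

€1,365.00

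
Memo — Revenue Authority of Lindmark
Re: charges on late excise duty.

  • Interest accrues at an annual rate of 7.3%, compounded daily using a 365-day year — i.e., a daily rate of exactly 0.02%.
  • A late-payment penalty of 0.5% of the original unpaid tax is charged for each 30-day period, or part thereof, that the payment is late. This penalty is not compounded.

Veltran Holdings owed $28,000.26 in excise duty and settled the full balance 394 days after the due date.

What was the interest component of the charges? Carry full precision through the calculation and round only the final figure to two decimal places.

Interest: $28,000.26 × ((1 + 0.0002)^394 − 1) = $28,000.26 × 0.08197938… = $2,295.4439…

$2,295.44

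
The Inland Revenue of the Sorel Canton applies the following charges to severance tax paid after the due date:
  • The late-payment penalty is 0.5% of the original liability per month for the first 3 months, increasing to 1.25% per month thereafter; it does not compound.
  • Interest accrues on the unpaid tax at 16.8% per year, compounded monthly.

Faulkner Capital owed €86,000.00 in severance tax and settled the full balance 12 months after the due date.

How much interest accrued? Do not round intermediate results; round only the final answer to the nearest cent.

€15,614.09

Interest (16.8%/yr ÷ 12 = 1.4%/month): €86,000.00 × ((1 + 0.014)^12 − 1) = €15,614.0851…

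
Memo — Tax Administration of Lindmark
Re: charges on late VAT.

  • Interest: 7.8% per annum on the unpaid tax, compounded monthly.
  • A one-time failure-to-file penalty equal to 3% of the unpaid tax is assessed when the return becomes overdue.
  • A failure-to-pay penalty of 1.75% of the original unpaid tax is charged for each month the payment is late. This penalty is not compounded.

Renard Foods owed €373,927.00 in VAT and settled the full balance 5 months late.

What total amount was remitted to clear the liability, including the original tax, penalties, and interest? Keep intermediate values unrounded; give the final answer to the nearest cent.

€430,175.06

Failure-to-file penalty: 3% × €373,927.00 = €11,217.81
Failure-to-pay penalty: 5 × 1.75% × €373,927.00 = €32,718.61…
Interest (7.8%/yr ÷ 12 = 0.65%/month): €373,927.00 × ((1 + 0.0065)^5 − 1) = €12,311.6419…
Total = €373,927.00 + €43,936.4225 + €12,311.6419… = €430,175.06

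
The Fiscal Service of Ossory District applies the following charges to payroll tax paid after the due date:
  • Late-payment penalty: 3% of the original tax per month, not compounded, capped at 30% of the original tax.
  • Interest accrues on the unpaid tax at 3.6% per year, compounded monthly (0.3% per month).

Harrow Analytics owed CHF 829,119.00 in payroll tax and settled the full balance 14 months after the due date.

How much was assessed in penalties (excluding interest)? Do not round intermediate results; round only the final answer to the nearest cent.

CHF 248,735.70

Penalty (uncapped): 14 × 3% × CHF 829,119.00 = CHF 348,229.98; cap = 30% × CHF 829,119.00 = CHF 248,735.70 → penalty = CHF 248,735.70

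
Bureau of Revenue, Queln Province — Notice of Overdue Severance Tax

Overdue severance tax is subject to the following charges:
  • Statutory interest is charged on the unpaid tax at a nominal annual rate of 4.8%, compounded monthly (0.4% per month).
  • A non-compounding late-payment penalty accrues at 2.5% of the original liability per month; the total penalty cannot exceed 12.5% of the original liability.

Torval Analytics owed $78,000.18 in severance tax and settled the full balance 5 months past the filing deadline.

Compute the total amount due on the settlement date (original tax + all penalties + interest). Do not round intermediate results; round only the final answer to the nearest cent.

Penalty (uncapped): 5 × 2.5% × $78,000.18 = $9,750.02…; cap = 12.5% × $78,000.18 = $9,750.02… → penalty = $9,750.02…
Interest: $78,000.18 × ((1 + 0.004)^5 − 1) = $78,000.18 × 0.0201606… = $1,572.5336…
Total = $78,000.18 + $9,750.0225 + $1,572.5336… = $89,322.74

$89,322.74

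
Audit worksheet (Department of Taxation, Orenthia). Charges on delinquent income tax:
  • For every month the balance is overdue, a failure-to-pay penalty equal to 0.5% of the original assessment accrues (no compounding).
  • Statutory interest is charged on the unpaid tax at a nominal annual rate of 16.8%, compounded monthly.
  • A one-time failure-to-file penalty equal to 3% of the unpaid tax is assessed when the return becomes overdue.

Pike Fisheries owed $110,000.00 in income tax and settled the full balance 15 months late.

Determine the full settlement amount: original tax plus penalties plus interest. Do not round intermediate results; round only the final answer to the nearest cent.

Failure-to-file penalty: 3% × $110,000.00 = $3,300.00
Failure-to-pay penalty: 15 × 0.5% × $110,000.00 = $8,250.00
Interest (16.8%/yr ÷ 12 = 1.4%/month): $110,000.00 × ((1 + 0.014)^15 − 1) = $25,507.0872…
Total = $110,000.00 + $11,550.0000 + $25,507.0872… = $147,057.09

$147,057.09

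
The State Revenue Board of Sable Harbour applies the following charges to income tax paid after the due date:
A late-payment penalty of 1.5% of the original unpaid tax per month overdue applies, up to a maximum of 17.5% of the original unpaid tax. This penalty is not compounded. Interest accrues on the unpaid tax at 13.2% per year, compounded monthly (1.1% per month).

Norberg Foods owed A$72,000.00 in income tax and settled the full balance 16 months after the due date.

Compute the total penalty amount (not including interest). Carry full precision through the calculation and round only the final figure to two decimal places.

Penalty (uncapped): 16 × 1.5% × A$72,000.00 = A$17,280.00; cap = 17.5% × A$72,000.00 = A$12,600.00 → penalty = A$12,600.00

A$12,600.00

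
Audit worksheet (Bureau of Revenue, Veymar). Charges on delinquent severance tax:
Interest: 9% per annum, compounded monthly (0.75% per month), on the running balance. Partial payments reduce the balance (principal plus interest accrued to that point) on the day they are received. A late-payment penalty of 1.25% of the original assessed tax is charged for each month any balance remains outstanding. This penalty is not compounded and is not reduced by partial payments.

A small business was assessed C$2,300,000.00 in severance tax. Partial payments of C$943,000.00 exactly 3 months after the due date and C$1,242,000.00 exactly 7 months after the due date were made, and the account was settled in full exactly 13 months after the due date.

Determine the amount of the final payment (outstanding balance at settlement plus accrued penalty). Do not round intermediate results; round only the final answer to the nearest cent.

C$593,265.22

Balance at month 3: C$2,300,000.0000 × (1 + 0.0075)^3 = C$2,352,139.0953…
After C$943,000.00 payment: C$2,352,139.0953… − C$943,000.00 = C$1,409,139.0953…
Balance at month 7: C$1,409,139.0953… × (1 + 0.0075)^4 = C$1,451,891.2350…
After C$1,242,000.00 payment: C$1,451,891.2350… − C$1,242,000.00 = C$209,891.2350…
Balance at month 13: C$209,891.2350… × (1 + 0.0075)^6 = C$219,515.2173…
Penalty: 13 × 1.25% × C$2,300,000.00 = C$373,750.00
Final settlement = outstanding balance + penalty = C$219,515.2173… + C$373,750.00 = C$593,265.22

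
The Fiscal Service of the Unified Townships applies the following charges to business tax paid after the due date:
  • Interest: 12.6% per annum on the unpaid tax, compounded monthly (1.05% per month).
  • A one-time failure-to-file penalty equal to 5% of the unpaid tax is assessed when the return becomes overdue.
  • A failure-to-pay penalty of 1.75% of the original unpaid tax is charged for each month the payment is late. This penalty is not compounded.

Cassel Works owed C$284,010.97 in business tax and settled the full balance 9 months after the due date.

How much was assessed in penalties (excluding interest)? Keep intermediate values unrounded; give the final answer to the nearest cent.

Failure-to-file penalty: 5% × C$284,010.97 = C$14,200.55…
Failure-to-pay penalty: 9 × 1.75% × C$284,010.97 = C$44,731.73…
Total penalty = C$14,200.55… + C$44,731.73… = C$58,932.28

C$58,932.28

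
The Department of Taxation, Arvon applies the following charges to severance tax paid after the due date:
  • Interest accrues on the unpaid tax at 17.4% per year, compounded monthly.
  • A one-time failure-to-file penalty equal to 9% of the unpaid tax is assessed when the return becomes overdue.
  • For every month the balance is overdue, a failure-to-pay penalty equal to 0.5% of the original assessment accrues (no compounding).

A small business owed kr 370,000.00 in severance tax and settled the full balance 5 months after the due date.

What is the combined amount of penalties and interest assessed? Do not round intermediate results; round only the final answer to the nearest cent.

kr 70,164.29

Failure-to-file penalty: 9% × kr 370,000.00 = kr 33,300.00
Failure-to-pay penalty: 5 × 0.5% × kr 370,000.00 = kr 9,250.00
Interest (17.4%/yr ÷ 12 = 1.45%/month): kr 370,000.00 × ((1 + 0.0145)^5 − 1) = kr 27,614.2869…
Penalties + interest = kr 42,550.0000 + kr 27,614.2869… = kr 70,164.29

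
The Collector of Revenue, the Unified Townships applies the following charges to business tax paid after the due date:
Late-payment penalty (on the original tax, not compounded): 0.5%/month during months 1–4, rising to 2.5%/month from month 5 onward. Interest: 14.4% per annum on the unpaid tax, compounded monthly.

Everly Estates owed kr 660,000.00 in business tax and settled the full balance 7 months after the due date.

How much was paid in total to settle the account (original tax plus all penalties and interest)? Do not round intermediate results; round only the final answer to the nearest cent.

kr 780,176.24

Penalty, months 1–4: 4 × 0.5% × kr 660,000.00 = kr 13,200.00
Penalty, months 5–7: 3 × 2.5% × kr 660,000.00 = kr 49,500.00
Interest (14.4%/yr ÷ 12 = 1.2%/month): kr 660,000.00 × ((1 + 0.012)^7 − 1) = kr 57,476.2393…
Total = kr 660,000.00 + kr 62,700.0000 + kr 57,476.2393… = kr 780,176.24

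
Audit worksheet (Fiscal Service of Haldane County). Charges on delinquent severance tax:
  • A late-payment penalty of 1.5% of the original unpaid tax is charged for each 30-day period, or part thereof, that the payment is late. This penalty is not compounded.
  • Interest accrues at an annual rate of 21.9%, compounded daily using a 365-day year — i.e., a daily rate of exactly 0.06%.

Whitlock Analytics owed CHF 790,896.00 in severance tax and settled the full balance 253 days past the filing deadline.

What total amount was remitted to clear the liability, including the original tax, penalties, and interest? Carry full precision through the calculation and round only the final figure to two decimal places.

CHF 1,027,274.60

Penalty periods: ⌈253/30⌉ = 9; penalty = 9 × 1.5% × CHF 790,896.00 = CHF 106,770.96
Interest: CHF 790,896.00 × ((1 + 0.0006)^253 − 1) = CHF 790,896.00 × 0.16387444… = CHF 129,607.6429…
Total = CHF 790,896.00 + CHF 106,770.9600 + CHF 129,607.6429… = CHF 1,027,274.60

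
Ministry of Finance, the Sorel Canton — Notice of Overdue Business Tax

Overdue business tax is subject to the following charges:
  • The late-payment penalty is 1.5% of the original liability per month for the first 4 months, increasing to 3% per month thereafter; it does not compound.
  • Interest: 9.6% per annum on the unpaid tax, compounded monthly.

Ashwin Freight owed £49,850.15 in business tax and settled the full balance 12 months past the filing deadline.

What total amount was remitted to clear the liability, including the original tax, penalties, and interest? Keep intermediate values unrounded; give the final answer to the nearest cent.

£69,807.09

Penalty, months 1–4: 4 × 1.5% × £49,850.15 = £2,991.01…
Penalty, months 5–12: 8 × 3% × £49,850.15 = £11,964.04…
Interest (9.6%/yr ÷ 12 = 0.8%/month): £49,850.15 × ((1 + 0.008)^12 − 1) = £5,001.8989…
Total = £49,850.15 + £14,955.0450 + £5,001.8989… = £69,807.09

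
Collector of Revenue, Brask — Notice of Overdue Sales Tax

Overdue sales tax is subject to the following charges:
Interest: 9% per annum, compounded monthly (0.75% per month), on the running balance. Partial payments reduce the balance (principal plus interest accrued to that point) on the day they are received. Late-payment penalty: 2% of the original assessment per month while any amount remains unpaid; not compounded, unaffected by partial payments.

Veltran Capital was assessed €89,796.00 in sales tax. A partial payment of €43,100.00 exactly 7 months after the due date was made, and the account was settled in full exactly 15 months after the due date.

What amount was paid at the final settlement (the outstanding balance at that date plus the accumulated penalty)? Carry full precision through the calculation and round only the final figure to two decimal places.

Balance at month 7: €89,796.0000 × (1 + 0.0075)^7 = €94,617.6974…
After €43,100.00 payment: €94,617.6974… − €43,100.00 = €51,517.6974…
Balance at month 15: €51,517.6974… × (1 + 0.0075)^8 = €54,691.1282…
Penalty: 15 × 2% × €89,796.00 = €26,938.80
Final settlement = outstanding balance + penalty = €54,691.1282… + €26,938.80 = €81,629.93

€81,629.93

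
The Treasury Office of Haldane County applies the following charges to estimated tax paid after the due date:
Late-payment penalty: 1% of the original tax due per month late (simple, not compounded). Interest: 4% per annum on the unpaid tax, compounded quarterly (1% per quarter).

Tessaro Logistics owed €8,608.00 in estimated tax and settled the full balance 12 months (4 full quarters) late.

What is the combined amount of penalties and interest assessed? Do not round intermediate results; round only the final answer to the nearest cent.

Late-payment penalty: 12 × 1% × €8,608.00 = €1,032.96
Interest: €8,608.00 × ((1 + 0.01)^4 − 1) = €8,608.00 × 0.0406040… = €349.5193…
Penalties + interest = €1,032.9600 + €349.5193… = €1,382.48

€1,382.48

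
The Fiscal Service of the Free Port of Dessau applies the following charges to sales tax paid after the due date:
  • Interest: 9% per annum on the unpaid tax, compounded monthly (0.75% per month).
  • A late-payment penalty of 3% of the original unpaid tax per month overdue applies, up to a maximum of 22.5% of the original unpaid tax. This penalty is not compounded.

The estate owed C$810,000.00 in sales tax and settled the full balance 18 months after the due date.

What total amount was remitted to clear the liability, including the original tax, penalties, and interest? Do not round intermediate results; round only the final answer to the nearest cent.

C$1,108,857.91

Penalty (uncapped): 18 × 3% × C$810,000.00 = C$437,400.00; cap = 22.5% × C$810,000.00 = C$182,250.00 → penalty = C$182,250.00
Interest: C$810,000.00 × ((1 + 0.0075)^18 − 1) = C$810,000.00 × 0.1439604… = C$116,607.9148…
Total = C$810,000.00 + C$182,250.0000 + C$116,607.9148… = C$1,108,857.91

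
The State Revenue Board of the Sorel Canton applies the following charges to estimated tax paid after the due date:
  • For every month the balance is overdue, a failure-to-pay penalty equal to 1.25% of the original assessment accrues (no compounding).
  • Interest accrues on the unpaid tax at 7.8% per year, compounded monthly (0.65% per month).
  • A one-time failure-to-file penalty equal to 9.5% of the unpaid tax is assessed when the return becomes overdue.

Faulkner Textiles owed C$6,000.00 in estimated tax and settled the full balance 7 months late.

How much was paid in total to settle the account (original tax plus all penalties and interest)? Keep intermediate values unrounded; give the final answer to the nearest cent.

Failure-to-file penalty: 9.5% × C$6,000.00 = C$570.00
Failure-to-pay penalty: 7 × 1.25% × C$6,000.00 = C$525.00
Interest: C$6,000.00 × ((1 + 0.0065)^7 − 1) = C$6,000.00 × 0.0463969… = C$278.3815…
Total = C$6,000.00 + C$1,095.0000 + C$278.3815… = C$7,373.38

C$7,373.38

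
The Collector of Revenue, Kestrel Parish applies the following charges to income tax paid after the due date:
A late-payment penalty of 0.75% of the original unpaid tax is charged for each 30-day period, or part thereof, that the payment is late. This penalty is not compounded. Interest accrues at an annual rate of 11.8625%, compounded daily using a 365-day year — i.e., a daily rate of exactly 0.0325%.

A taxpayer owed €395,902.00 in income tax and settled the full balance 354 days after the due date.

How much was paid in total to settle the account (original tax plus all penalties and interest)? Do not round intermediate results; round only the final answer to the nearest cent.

Penalty periods: ⌈354/30⌉ = 12; penalty = 12 × 0.75% × €395,902.00 = €35,631.18
Interest: €395,902.00 × ((1 + 0.000325)^354 − 1) = €395,902.00 × 0.12190856… = €48,263.8436…
Total = €395,902.00 + €35,631.1800 + €48,263.8436… = €479,797.02

€479,797.02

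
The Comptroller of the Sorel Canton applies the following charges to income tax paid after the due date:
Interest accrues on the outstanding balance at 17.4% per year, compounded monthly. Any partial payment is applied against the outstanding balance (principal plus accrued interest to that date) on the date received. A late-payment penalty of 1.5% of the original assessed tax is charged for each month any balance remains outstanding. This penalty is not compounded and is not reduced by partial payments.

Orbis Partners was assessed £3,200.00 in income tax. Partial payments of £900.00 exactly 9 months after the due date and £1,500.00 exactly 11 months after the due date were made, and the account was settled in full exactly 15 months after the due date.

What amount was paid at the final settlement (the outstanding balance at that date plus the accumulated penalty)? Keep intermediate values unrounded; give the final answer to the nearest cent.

£2,121.18

Monthly rate = 17.4% ÷ 12 = 1.45%
Balance at month 9: £3,200.0000 × (1 + 0.0145)^9 = £3,642.6584…
After £900.00 payment: £3,642.6584… − £900.00 = £2,742.6584…
Balance at month 11: £2,742.6584… × (1 + 0.0145)^2 = £2,822.7721…
After £1,500.00 payment: £2,822.7721… − £1,500.00 = £1,322.7721…
Balance at month 15: £1,322.7721… × (1 + 0.0145)^4 = £1,401.1777…
Penalty: 15 × 1.5% × £3,200.00 = £720.00
Final settlement = outstanding balance + penalty = £1,401.1777… + £720.00 = £2,121.18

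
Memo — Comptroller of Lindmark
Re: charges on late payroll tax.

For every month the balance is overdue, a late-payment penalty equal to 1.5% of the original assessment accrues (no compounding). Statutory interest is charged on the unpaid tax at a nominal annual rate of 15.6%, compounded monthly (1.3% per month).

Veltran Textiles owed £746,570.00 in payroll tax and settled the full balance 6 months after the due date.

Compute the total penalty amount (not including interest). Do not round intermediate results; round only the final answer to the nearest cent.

Late-payment penalty = 1.5% × £746,570.00 × 6 mo = £67,191.30

£67,191.30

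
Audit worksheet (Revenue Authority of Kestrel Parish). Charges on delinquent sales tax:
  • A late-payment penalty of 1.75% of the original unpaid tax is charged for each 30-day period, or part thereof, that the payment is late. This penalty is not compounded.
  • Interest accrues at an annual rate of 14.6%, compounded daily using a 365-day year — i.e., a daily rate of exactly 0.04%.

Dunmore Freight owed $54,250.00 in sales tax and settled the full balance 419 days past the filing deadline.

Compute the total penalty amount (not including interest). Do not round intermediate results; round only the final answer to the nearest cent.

Penalty periods: ⌈419/30⌉ = 14; penalty = 14 × 1.75% × $54,250.00 = $13,291.25

$13,291.25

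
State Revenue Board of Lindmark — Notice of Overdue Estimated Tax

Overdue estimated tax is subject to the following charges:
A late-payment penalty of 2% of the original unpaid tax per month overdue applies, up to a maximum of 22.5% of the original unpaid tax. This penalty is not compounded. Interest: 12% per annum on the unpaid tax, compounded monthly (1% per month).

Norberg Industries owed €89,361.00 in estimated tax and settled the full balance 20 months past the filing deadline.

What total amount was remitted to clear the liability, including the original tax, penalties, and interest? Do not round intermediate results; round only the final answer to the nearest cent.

Penalty (uncapped): 20 × 2% × €89,361.00 = €35,744.40; cap = 22.5% × €89,361.00 = €20,106.23… → penalty = €20,106.23…
Interest: €89,361.00 × ((1 + 0.01)^20 − 1) = €89,361.00 × 0.2201900… = €19,676.4022…
Total = €89,361.00 + €20,106.2250 + €19,676.4022… = €129,143.63

€129,143.63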